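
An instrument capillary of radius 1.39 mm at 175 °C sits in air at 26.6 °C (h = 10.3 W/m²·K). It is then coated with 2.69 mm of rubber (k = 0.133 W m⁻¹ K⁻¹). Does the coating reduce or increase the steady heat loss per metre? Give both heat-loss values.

Critical radius for a cylinder: r_cr = k/h = 0.0129 m = 1.29 cm.
Outer radius after coating: r₂ = 0.00139 + 0.00269 = 0.00408 m.
Since r₁ < r_cr and r₂ ≤ r_cr, the coating moves toward the maximum at r_cr — heat loss rises.
Bare: R = 1/(2πr₁h) = 11.12 m·K/W; Q = 148.4/11.12 = 13.3 W/m.
Coated: R = R_cond + R_conv = 5.076 m·K/W; Q = 148.4/5.076 = 29.2 W/m.

increases: 13.3 → 29.2 W/m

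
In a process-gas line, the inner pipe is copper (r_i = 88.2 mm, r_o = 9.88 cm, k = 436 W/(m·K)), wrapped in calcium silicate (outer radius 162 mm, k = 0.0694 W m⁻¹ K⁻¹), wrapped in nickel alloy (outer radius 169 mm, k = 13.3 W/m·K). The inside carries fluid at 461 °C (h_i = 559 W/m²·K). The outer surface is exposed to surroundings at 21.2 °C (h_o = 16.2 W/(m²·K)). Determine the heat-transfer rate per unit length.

Resistance network (inner→outer):
  R'_conv,in = 1/(2πr h) = 1/(2π·0.0882·559) = 0.003228 m·K/W
  R'_copper = ln(0.0988/0.0882)/(2πk) = 0.1135/(2π·436) = 4.143×10^-5 m·K/W
  R'_calcium silicate = ln(0.162/0.0988)/(2πk) = 0.4945/(2π·0.0694) = 1.134 m·K/W
  R'_nickel alloy = ln(0.169/0.162)/(2πk) = 0.04230/(2π·13.3) = 5.062×10^-4 m·K/W
  R'_conv,out = 1/(2πr h) = 1/(2π·0.169·16.2) = 0.05813 m·K/W
ΣR = 0.003228 + 4.143×10^-5 + 1.134 + 5.062×10^-4 + 0.05813 = 1.196 m·K/W
Q' = ΔT/ΣR = (461 °C − 21.2 °C)/1.196 = 368 W/m

Q' = 368 W/m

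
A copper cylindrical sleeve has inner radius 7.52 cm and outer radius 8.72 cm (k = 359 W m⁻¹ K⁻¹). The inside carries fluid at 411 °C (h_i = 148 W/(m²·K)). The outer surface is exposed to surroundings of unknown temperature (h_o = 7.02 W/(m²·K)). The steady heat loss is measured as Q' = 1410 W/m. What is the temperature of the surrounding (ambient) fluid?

Series resistances:
  R'_conv,in = 1/(2πr h) = 1/(2π·0.0752·148) = 0.01430 m·K/W
  R'_copper = ln(0.0872/0.0752)/(2πk) = 0.1481/(2π·359) = 6.564×10^-5 m·K/W
  R'_conv,out = 1/(2πr h) = 1/(2π·0.0872·7.02) = 0.2600 m·K/W
ΣR = 0.2744 m·K/W
ΔT = Q'·ΣR = 1410 × 0.2744 = 386.9 K
Heat flows outward, so T_out = T_in − ΔT = 411 − 386.9 = 24.1 °C

T_out = 24.1 °C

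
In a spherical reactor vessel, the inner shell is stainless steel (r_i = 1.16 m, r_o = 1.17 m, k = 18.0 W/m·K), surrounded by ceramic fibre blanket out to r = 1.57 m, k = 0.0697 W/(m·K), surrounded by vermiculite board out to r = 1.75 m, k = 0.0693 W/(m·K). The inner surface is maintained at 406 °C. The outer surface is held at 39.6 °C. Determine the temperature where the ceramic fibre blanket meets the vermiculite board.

Series thermal resistances, inner to outer:
  R_stainless steel = (1/1.16 − 1/1.17)/(4πk) = 0.007368/(4π·18.0) = 3.257×10^-5 K/W
  R_ceramic fibre blanket = (1/1.17 − 1/1.57)/(4πk) = 0.2178/(4π·0.0697) = 0.2486 K/W
  R_vermiculite board = (1/1.57 − 1/1.75)/(4πk) = 0.06551/(4π·0.0693) = 0.07523 K/W
ΣR = 3.257×10^-5 + 0.2486 + 0.07523 = 0.3239 K/W
Q = ΔT/ΣR = (406 °C − 39.6 °C)/0.3239 = 1131 W
From the inner boundary to the ceramic fibre blanket/vermiculite board interface, ΣR_partial = 0.2486 K/W.
T_interface = T_in − Q·ΣR_partial = 406 °C − (1131)(0.2486) = 125 °C

T = 125 °C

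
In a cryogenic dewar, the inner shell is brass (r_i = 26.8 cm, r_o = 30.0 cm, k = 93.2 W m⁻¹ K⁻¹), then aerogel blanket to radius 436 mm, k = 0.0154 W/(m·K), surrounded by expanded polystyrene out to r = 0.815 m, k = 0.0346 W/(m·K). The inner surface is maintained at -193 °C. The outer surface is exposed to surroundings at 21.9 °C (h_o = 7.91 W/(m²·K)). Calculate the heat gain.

Resistance network (inner→outer):
  R_brass = (1/0.268 − 1/0.300)/(4πk) = 0.3980/(4π·93.2) = 3.398×10^-4 K/W
  R_aerogel blanket = (1/0.300 − 1/0.436)/(4πk) = 1.040/(4π·0.0154) = 5.373 K/W
  R_expanded polystyrene = (1/0.436 − 1/0.815)/(4πk) = 1.067/(4π·0.0346) = 2.453 K/W
  R_conv,out = 1/(4πr²h) = 1/(4π·0.815²·7.91) = 0.01515 K/W
ΣR = 3.398×10^-4 + 5.373 + 2.453 + 0.01515 = 7.841 K/W
Q = ΔT/ΣR = (-193 °C − 21.9 °C)/7.841 = -27.4 W
(Negative Q ⇒ heat flows inward; heat gain = 27.4 W.)

Q = 27.4 W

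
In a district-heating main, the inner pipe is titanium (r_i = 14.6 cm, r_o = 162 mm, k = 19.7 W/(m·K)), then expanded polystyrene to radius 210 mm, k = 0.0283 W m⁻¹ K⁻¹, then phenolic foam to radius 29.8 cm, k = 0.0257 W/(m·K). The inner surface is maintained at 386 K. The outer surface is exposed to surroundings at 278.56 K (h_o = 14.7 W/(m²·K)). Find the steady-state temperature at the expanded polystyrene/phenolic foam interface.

T = 343.2 K

Series thermal resistances, inner to outer:
  R'_titanium = ln(0.162/0.146)/(2πk) = 0.1040/(2π·19.7) = 8.401×10^-4 m·K/W
  R'_expanded polystyrene = ln(0.210/0.162)/(2πk) = 0.2595/(2π·0.0283) = 1.459 m·K/W
  R'_phenolic foam = ln(0.298/0.210)/(2πk) = 0.3500/(2π·0.0257) = 2.167 m·K/W
  R'_conv,out = 1/(2πr h) = 1/(2π·0.298·14.7) = 0.03633 m·K/W
ΣR = 8.401×10^-4 + 1.459 + 2.167 + 0.03633 = 3.663 m·K/W
Q' = ΔT/ΣR = (386 K − 278.56 K)/3.663 = 29.33 W/m
From the inner boundary to the expanded polystyrene/phenolic foam interface, ΣR_partial = 1.460 m·K/W.
T_interface = T_in − Q'·ΣR_partial = 386 K − (29.33)(1.460) = 343.2 K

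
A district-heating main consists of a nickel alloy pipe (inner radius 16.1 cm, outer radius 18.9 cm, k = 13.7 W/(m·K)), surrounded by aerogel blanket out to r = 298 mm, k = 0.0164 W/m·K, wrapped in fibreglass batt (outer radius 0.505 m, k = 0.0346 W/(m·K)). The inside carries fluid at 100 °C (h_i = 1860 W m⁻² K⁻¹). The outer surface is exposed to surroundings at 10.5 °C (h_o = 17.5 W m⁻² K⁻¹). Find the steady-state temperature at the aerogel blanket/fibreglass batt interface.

Treat each layer as a resistance in series:
  R'_conv,in = 1/(2πr h) = 1/(2π·0.161·1860) = 5.315×10^-4 m·K/W
  R'_nickel alloy = ln(0.189/0.161)/(2πk) = 0.1603/(2π·13.7) = 0.001863 m·K/W
  R'_aerogel blanket = ln(0.298/0.189)/(2πk) = 0.4553/(2π·0.0164) = 4.419 m·K/W
  R'_fibreglass batt = ln(0.505/0.298)/(2πk) = 0.5275/(2π·0.0346) = 2.426 m·K/W
  R'_conv,out = 1/(2πr h) = 1/(2π·0.505·17.5) = 0.01801 m·K/W
ΣR = 5.315×10^-4 + 0.001863 + 4.419 + 2.426 + 0.01801 = 6.865 m·K/W
Q' = ΔT/ΣR = (100 °C − 10.5 °C)/6.865 = 13.04 W/m
From the inner boundary to the aerogel blanket/fibreglass batt interface, ΣR_partial = 4.421 m·K/W.
T_interface = T_in − Q'·ΣR_partial = 100 °C − (13.04)(4.421) = 42.4 °C

T = 42.4 °C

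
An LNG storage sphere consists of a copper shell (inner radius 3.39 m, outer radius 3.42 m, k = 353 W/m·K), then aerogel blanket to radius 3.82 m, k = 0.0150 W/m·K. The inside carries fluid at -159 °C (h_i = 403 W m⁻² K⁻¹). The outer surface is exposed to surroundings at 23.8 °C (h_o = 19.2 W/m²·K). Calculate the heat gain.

Q = 1120 W

Treat each layer as a resistance in series:
  R_conv,in = 1/(4πr²h) = 1/(4π·3.39²·403) = 1.718×10^-5 K/W
  R_copper = (1/3.39 − 1/3.42)/(4πk) = 0.002588/(4π·353) = 5.833×10^-7 K/W
  R_aerogel blanket = (1/3.42 − 1/3.82)/(4πk) = 0.03062/(4π·0.0150) = 0.1624 K/W
  R_conv,out = 1/(4πr²h) = 1/(4π·3.82²·19.2) = 2.840×10^-4 K/W
ΣR = 1.718×10^-5 + 5.833×10^-7 + 0.1624 + 2.840×10^-4 = 0.1627 K/W
Q = ΔT/ΣR = (-159 °C − 23.8 °C)/0.1627 = -1120 W
(Negative Q ⇒ heat flows inward; heat gain = 1120 W.)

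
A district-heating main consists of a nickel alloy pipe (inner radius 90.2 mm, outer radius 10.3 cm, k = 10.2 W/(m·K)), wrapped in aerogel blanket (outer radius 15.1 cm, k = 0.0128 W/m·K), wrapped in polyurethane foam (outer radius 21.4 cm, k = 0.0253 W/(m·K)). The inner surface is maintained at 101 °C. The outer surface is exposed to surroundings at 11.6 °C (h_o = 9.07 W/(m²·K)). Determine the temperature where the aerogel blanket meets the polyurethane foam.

T = 40.5 °C

Series thermal resistances, inner to outer:
  R'_nickel alloy = ln(0.103/0.0902)/(2πk) = 0.1327/(2π·10.2) = 0.002071 m·K/W
  R'_aerogel blanket = ln(0.151/0.103)/(2πk) = 0.3826/(2π·0.0128) = 4.757 m·K/W
  R'_polyurethane foam = ln(0.214/0.151)/(2πk) = 0.3487/(2π·0.0253) = 2.194 m·K/W
  R'_conv,out = 1/(2πr h) = 1/(2π·0.214·9.07) = 0.08200 m·K/W
ΣR = 0.002071 + 4.757 + 2.194 + 0.08200 = 7.035 m·K/W
Q' = ΔT/ΣR = (101 °C − 11.6 °C)/7.035 = 12.71 W/m
From the inner boundary to the aerogel blanket/polyurethane foam interface, ΣR_partial = 4.759 m·K/W.
T_interface = T_in − Q'·ΣR_partial = 101 °C − (12.71)(4.759) = 40.5 °C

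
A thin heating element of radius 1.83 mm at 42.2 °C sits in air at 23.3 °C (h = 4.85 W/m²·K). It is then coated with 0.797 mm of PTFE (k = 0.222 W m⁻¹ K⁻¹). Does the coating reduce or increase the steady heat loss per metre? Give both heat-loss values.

increases: 1.05 → 1.48 W/m

Critical radius for a cylinder: r_cr = k/h = 0.0458 m = 4.58 cm.
Outer radius after coating: r₂ = 0.00183 + 7.97×10^-4 = 0.002627 m.
Since r₁ < r_cr and r₂ ≤ r_cr, the coating moves toward the maximum at r_cr — heat loss rises.
Bare: R = 1/(2πr₁h) = 17.93 m·K/W; Q = 18.9/17.93 = 1.05 W/m.
Coated: R = R_cond + R_conv = 12.75 m·K/W; Q = 18.9/12.75 = 1.48 W/m.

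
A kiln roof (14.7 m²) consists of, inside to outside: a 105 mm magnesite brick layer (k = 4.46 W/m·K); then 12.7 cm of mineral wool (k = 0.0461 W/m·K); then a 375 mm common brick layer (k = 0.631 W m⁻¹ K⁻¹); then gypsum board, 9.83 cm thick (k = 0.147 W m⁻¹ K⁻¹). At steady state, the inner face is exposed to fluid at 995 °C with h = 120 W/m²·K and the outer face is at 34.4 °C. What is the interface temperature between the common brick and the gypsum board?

T = 193 °C

Treat each layer as a resistance in series:
  R_conv,in = 1/(hA) = 1/(120·14.7) = 5.669×10^-4 K/W
  R_magnesite brick = L/(kA) = 0.105/(4.46·14.7) = 0.001602 K/W
  R_mineral wool = L/(kA) = 0.127/(0.0461·14.7) = 0.1874 K/W
  R_common brick = L/(kA) = 0.375/(0.631·14.7) = 0.04043 K/W
  R_gypsum board = L/(kA) = 0.0983/(0.147·14.7) = 0.04549 K/W
ΣR = 5.669×10^-4 + 0.001602 + 0.1874 + 0.04043 + 0.04549 = 0.2755 K/W
Q = ΔT/ΣR = (995 °C − 34.4 °C)/0.2755 = 3487 W
From the inner boundary to the common brick/gypsum board interface, ΣR_partial = 0.2300 K/W.
T_interface = T_in − Q·ΣR_partial = 995 °C − (3487)(0.2300) = 193 °C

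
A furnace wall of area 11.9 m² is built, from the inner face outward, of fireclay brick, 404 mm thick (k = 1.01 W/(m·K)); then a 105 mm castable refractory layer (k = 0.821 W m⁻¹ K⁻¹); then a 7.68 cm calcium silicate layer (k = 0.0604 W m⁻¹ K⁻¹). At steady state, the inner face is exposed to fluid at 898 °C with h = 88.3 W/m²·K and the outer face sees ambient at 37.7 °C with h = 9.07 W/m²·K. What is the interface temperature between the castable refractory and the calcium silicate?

T = 657 °C

Treat each layer as a resistance in series:
  R_conv,in = 1/(hA) = 1/(88.3·11.9) = 9.517×10^-4 K/W
  R_fireclay brick = L/(kA) = 0.404/(1.01·11.9) = 0.03361 K/W
  R_castable refractory = L/(kA) = 0.105/(0.821·11.9) = 0.01075 K/W
  R_calcium silicate = L/(kA) = 0.0768/(0.0604·11.9) = 0.1069 K/W
  R_conv,out = 1/(hA) = 1/(9.07·11.9) = 0.009265 K/W
ΣR = 9.517×10^-4 + 0.03361 + 0.01075 + 0.1069 + 0.009265 = 0.1615 K/W
Q = ΔT/ΣR = (898 °C − 37.7 °C)/0.1615 = 5327 W
From the inner boundary to the castable refractory/calcium silicate interface, ΣR_partial = 0.04531 K/W.
T_interface = T_in − Q·ΣR_partial = 898 °C − (5327)(0.04531) = 657 °C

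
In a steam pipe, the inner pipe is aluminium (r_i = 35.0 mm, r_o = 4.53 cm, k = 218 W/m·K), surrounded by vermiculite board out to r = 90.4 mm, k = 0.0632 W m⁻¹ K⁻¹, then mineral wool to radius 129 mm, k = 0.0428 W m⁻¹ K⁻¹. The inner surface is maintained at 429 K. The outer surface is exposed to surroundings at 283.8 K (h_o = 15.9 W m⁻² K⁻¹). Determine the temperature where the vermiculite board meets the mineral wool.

Resistance network (inner→outer):
  R'_aluminium = ln(0.0453/0.0350)/(2πk) = 0.2580/(2π·218) = 1.883×10^-4 m·K/W
  R'_vermiculite board = ln(0.0904/0.0453)/(2πk) = 0.6909/(2π·0.0632) = 1.740 m·K/W
  R'_mineral wool = ln(0.129/0.0904)/(2πk) = 0.3556/(2π·0.0428) = 1.322 m·K/W
  R'_conv,out = 1/(2πr h) = 1/(2π·0.129·15.9) = 0.07759 m·K/W
ΣR = 1.883×10^-4 + 1.740 + 1.322 + 0.07759 = 3.140 m·K/W
Q' = ΔT/ΣR = (429 K − 283.8 K)/3.140 = 46.24 W/m
From the inner boundary to the vermiculite board/mineral wool interface, ΣR_partial = 1.740 m·K/W.
T_interface = T_in − Q'·ΣR_partial = 429 K − (46.24)(1.740) = 348.5 K

T = 348.5 K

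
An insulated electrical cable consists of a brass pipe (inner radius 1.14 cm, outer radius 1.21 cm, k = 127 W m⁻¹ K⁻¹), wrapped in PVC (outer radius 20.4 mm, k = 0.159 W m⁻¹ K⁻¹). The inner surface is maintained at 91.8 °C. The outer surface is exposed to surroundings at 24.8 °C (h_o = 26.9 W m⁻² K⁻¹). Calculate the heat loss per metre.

Treat each layer as a resistance in series:
  R'_brass = ln(0.0121/0.0114)/(2πk) = 0.05959/(2π·127) = 7.468×10^-5 m·K/W
  R'_PVC = ln(0.0204/0.0121)/(2πk) = 0.5223/(2π·0.159) = 0.5228 m·K/W
  R'_conv,out = 1/(2πr h) = 1/(2π·0.0204·26.9) = 0.2900 m·K/W
ΣR = 7.468×10^-5 + 0.5228 + 0.2900 = 0.8129 m·K/W
Q' = ΔT/ΣR = (91.8 °C − 24.8 °C)/0.8129 = 82.4 W/m

Q' = 82.4 W/m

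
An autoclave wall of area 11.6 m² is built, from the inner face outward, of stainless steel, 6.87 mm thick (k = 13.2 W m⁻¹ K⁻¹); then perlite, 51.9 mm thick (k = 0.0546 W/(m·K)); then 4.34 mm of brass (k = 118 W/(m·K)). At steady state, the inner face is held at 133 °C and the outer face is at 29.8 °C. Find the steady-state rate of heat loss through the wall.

Series thermal resistances, inner to outer:
  R_stainless steel = L/(kA) = 0.00687/(13.2·11.6) = 4.487×10^-5 K/W
  R_perlite = L/(kA) = 0.0519/(0.0546·11.6) = 0.08194 K/W
  R_brass = L/(kA) = 0.00434/(118·11.6) = 3.171×10^-6 K/W
ΣR = 4.487×10^-5 + 0.08194 + 3.171×10^-6 = 0.08199 K/W
Q = ΔT/ΣR = (133 °C − 29.8 °C)/0.08199 = 1260 W

Q = 1260 W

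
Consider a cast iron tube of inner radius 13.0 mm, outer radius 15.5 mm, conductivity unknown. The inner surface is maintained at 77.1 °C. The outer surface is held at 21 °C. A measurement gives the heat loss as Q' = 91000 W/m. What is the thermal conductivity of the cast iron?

k = 45.4 W/m·K

ΣR = ΔT/Q' = |77.1 − 21|/91000 = 6.165×10^-4 m·K/W
ln(r₂/r₁)/(2πk) = 6.165×10^-4 ⇒ k = 0.1759/(2π·6.165×10^-4) = 45.4 W/m·K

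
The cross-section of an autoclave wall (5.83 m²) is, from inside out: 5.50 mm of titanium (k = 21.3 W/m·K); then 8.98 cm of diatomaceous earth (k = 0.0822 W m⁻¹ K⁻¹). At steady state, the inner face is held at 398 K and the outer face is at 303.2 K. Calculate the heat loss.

Series thermal resistances, inner to outer:
  R_titanium = L/(kA) = 0.00550/(21.3·5.83) = 4.429×10^-5 K/W
  R_diatomaceous earth = L/(kA) = 0.0898/(0.0822·5.83) = 0.1874 K/W
ΣR = 4.429×10^-5 + 0.1874 = 0.1874 K/W
Q = ΔT/ΣR = (398 K − 303.2 K)/0.1874 = 506 W

Q = 506 W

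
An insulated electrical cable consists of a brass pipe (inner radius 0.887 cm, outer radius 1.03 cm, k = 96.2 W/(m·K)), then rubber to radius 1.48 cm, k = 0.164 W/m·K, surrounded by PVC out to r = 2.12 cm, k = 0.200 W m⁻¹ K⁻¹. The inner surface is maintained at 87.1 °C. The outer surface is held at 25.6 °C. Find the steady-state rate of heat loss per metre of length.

Resistance network (inner→outer):
  R'_brass = ln(0.0103/0.00887)/(2πk) = 0.1495/(2π·96.2) = 2.473×10^-4 m·K/W
  R'_rubber = ln(0.0148/0.0103)/(2πk) = 0.3625/(2π·0.164) = 0.3518 m·K/W
  R'_PVC = ln(0.0212/0.0148)/(2πk) = 0.3594/(2π·0.200) = 0.2860 m·K/W
ΣR = 2.473×10^-4 + 0.3518 + 0.2860 = 0.6380 m·K/W
Q' = ΔT/ΣR = (87.1 °C − 25.6 °C)/0.6380 = 96.4 W/m

Q' = 96.4 W/m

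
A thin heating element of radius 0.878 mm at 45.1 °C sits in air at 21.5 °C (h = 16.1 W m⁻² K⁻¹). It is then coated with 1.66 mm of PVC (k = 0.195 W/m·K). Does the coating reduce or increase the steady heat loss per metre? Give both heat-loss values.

Critical radius for a cylinder: r_cr = k/h = 0.0121 m = 1.21 cm.
Outer radius after coating: r₂ = 8.78×10^-4 + 0.00166 = 0.002538 m.
Since r₁ < r_cr and r₂ ≤ r_cr, the coating moves toward the maximum at r_cr — heat loss rises.
Bare: R = 1/(2πr₁h) = 11.26 m·K/W; Q = 23.6/11.26 = 2.10 W/m.
Coated: R = R_cond + R_conv = 4.761 m·K/W; Q = 23.6/4.761 = 4.96 W/m.

increases: 2.10 → 4.96 W/m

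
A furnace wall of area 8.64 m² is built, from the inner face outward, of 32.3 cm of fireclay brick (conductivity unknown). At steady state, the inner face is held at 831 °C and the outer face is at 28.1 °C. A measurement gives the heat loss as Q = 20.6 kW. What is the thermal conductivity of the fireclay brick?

k = 0.959 W/m·K

ΣR = ΔT/Q = |831 − 28.1|/20600 = 0.03898 K/W
L/(kA) = 0.03898 ⇒ k = 0.323/(0.03898·8.64) = 0.959 W/m·K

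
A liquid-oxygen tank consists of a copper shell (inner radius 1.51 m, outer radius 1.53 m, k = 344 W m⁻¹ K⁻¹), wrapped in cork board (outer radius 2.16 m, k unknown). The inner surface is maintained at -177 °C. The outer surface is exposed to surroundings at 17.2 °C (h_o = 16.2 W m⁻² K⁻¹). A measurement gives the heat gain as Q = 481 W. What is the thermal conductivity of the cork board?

k = 0.0377 W/m·K

ΣR = ΔT/Q = |-177 − 17.2|/481 = 0.4037 K/W
Known resistances:
  R_copper = (1/1.51 − 1/1.53)/(4πk) = 0.008657/(4π·344) = 2.003×10^-6 K/W
  R_conv,out = 1/(4πr²h) = 1/(4π·2.16²·16.2) = 0.001053 K/W
R_cork board = ΣR − ΣR_known = 0.4037 − 0.001055 = 0.4026 K/W
(1/r₁−1/r₂)/(4πk) = 0.4026 ⇒ k = 0.1906/(4π·0.4026) = 0.0377 W/m·K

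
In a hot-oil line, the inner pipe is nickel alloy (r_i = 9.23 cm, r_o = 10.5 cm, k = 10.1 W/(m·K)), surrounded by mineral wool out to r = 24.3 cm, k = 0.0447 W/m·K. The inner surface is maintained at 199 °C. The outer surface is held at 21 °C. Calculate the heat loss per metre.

Resistance network (inner→outer):
  R'_nickel alloy = ln(0.105/0.0923)/(2πk) = 0.1289/(2π·10.1) = 0.002031 m·K/W
  R'_mineral wool = ln(0.243/0.105)/(2πk) = 0.8391/(2π·0.0447) = 2.988 m·K/W
ΣR = 0.002031 + 2.988 = 2.990 m·K/W
Q' = ΔT/ΣR = (199 °C − 21 °C)/2.990 = 59.5 W/m

Q' = 59.5 W/m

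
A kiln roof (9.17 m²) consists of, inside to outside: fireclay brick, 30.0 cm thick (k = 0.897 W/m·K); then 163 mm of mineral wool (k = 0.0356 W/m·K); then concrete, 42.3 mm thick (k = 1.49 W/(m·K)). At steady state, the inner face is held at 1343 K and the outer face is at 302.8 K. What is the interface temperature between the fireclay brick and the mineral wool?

Treat each layer as a resistance in series:
  R_fireclay brick = L/(kA) = 0.300/(0.897·9.17) = 0.03647 K/W
  R_mineral wool = L/(kA) = 0.163/(0.0356·9.17) = 0.4993 K/W
  R_concrete = L/(kA) = 0.0423/(1.49·9.17) = 0.003096 K/W
ΣR = 0.03647 + 0.4993 + 0.003096 = 0.5389 K/W
Q = ΔT/ΣR = (1343 K − 302.8 K)/0.5389 = 1930 W
From the inner boundary to the fireclay brick/mineral wool interface, ΣR_partial = 0.03647 K/W.
T_interface = T_in − Q·ΣR_partial = 1343 K − (1930)(0.03647) = 1273 K

T = 1273 K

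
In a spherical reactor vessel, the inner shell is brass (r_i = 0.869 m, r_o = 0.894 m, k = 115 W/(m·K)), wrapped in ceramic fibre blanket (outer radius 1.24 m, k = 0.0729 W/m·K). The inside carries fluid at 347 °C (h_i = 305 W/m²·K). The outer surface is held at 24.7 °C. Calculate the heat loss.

Q = 945 W

Treat each layer as a resistance in series:
  R_conv,in = 1/(4πr²h) = 1/(4π·0.869²·305) = 3.455×10^-4 K/W
  R_brass = (1/0.869 − 1/0.894)/(4πk) = 0.03218/(4π·115) = 2.227×10^-5 K/W
  R_ceramic fibre blanket = (1/0.894 − 1/1.24)/(4πk) = 0.3121/(4π·0.0729) = 0.3407 K/W
ΣR = 3.455×10^-4 + 2.227×10^-5 + 0.3407 = 0.3411 K/W
Q = ΔT/ΣR = (347 °C − 24.7 °C)/0.3411 = 945 W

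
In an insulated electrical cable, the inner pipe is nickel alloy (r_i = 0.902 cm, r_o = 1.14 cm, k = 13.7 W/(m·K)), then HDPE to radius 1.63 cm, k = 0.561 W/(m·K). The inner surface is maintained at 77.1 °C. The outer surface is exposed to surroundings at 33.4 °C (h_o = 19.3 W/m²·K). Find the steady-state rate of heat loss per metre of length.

Treat each layer as a resistance in series:
  R'_nickel alloy = ln(0.0114/0.00902)/(2πk) = 0.2342/(2π·13.7) = 0.002720 m·K/W
  R'_HDPE = ln(0.0163/0.0114)/(2πk) = 0.3576/(2π·0.561) = 0.1014 m·K/W
  R'_conv,out = 1/(2πr h) = 1/(2π·0.0163·19.3) = 0.5059 m·K/W
ΣR = 0.002720 + 0.1014 + 0.5059 = 0.6100 m·K/W
Q' = ΔT/ΣR = (77.1 °C − 33.4 °C)/0.6100 = 71.6 W/m

Q' = 71.6 W/m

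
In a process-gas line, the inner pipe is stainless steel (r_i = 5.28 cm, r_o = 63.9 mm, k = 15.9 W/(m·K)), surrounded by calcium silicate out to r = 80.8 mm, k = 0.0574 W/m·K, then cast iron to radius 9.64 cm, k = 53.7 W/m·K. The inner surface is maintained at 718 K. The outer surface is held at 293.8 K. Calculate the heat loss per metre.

Treat each layer as a resistance in series:
  R'_stainless steel = ln(0.0639/0.0528)/(2πk) = 0.1908/(2π·15.9) = 0.001910 m·K/W
  R'_calcium silicate = ln(0.0808/0.0639)/(2πk) = 0.2347/(2π·0.0574) = 0.6506 m·K/W
  R'_cast iron = ln(0.0964/0.0808)/(2πk) = 0.1765/(2π·53.7) = 5.232×10^-4 m·K/W
ΣR = 0.001910 + 0.6506 + 5.232×10^-4 = 0.6530 m·K/W
Q' = ΔT/ΣR = (718 K − 293.8 K)/0.6530 = 650 W/m

Q' = 650 W/m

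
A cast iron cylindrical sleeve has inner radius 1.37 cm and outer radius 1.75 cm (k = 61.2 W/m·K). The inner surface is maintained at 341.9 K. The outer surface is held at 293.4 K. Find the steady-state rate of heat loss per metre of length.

Q' = 76.2 kW/m

Q' = 2πk·ΔT/ln(r₂/r₁) = 2π × 61.2 × 48.5 / ln(0.0175/0.0137) = 76200 W/m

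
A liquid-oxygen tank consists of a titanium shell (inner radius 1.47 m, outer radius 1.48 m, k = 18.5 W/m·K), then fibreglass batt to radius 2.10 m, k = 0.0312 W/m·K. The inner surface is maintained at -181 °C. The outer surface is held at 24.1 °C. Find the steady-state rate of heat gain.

Treat each layer as a resistance in series:
  R_titanium = (1/1.47 − 1/1.48)/(4πk) = 0.004596/(4π·18.5) = 1.977×10^-5 K/W
  R_fibreglass batt = (1/1.48 − 1/2.10)/(4πk) = 0.1995/(4π·0.0312) = 0.5088 K/W
ΣR = 1.977×10^-5 + 0.5088 = 0.5088 K/W
Q = ΔT/ΣR = (-181 °C − 24.1 °C)/0.5088 = -403 W
(Negative Q ⇒ heat flows inward; heat gain = 403 W.)

Q = 403 W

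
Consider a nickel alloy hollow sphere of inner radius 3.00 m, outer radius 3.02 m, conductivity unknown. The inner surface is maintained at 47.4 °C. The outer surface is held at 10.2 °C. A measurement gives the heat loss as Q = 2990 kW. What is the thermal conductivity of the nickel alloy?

ΣR = ΔT/Q = |47.4 − 10.2|/2.99×10^6 = 1.244×10^-5 K/W
(1/r₁−1/r₂)/(4πk) = 1.244×10^-5 ⇒ k = 0.002208/(4π·1.244×10^-5) = 14.1 W/m·K

k = 14.1 W/m·K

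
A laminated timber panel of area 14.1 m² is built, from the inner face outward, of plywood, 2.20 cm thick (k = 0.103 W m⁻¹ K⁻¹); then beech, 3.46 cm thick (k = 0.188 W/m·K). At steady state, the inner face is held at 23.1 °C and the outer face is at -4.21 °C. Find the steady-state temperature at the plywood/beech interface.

T = 8.43 °C

Series thermal resistances, inner to outer:
  R_plywood = L/(kA) = 0.0220/(0.103·14.1) = 0.01515 K/W
  R_beech = L/(kA) = 0.0346/(0.188·14.1) = 0.01305 K/W
ΣR = 0.01515 + 0.01305 = 0.02820 K/W
Q = ΔT/ΣR = (23.1 °C − -4.21 °C)/0.02820 = 968.4 W
From the inner boundary to the plywood/beech interface, ΣR_partial = 0.01515 K/W.
T_interface = T_in − Q·ΣR_partial = 23.1 °C − (968.4)(0.01515) = 8.43 °C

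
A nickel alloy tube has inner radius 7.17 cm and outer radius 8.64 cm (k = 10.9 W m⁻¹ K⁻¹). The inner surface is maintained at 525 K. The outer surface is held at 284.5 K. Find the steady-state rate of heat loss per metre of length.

Q' = 88.3 kW/m

Q' = 2πk·ΔT/ln(r₂/r₁) = 2π × 10.9 × 240.5 / ln(0.0864/0.0717) = 88300 W/m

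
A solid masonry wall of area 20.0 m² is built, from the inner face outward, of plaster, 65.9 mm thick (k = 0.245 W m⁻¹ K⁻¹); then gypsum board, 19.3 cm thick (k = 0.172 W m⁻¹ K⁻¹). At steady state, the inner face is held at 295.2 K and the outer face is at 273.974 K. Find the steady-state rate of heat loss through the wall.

Q = 305 W

Resistance network (inner→outer):
  R_plaster = L/(kA) = 0.0659/(0.245·20.0) = 0.01345 K/W
  R_gypsum board = L/(kA) = 0.193/(0.172·20.0) = 0.05610 K/W
ΣR = 0.01345 + 0.05610 = 0.06955 K/W
Q = ΔT/ΣR = (295.2 K − 273.974 K)/0.06955 = 305 W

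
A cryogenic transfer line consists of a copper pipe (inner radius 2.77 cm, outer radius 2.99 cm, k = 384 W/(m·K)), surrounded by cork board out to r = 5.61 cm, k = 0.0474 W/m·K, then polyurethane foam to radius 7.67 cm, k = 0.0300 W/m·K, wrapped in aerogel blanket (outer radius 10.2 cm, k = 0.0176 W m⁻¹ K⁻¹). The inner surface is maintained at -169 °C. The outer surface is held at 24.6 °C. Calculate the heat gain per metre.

Resistance network (inner→outer):
  R'_copper = ln(0.0299/0.0277)/(2πk) = 0.07643/(2π·384) = 3.168×10^-5 m·K/W
  R'_cork board = ln(0.0561/0.0299)/(2πk) = 0.6293/(2π·0.0474) = 2.113 m·K/W
  R'_polyurethane foam = ln(0.0767/0.0561)/(2πk) = 0.3128/(2π·0.0300) = 1.659 m·K/W
  R'_aerogel blanket = ln(0.102/0.0767)/(2πk) = 0.2851/(2π·0.0176) = 2.578 m·K/W
ΣR = 3.168×10^-5 + 2.113 + 1.659 + 2.578 = 6.350 m·K/W
Q' = ΔT/ΣR = (-169 °C − 24.6 °C)/6.350 = -30.5 W/m
(Negative Q' ⇒ heat flows inward; heat gain = 30.5 W/m.)

Q' = 30.5 W/m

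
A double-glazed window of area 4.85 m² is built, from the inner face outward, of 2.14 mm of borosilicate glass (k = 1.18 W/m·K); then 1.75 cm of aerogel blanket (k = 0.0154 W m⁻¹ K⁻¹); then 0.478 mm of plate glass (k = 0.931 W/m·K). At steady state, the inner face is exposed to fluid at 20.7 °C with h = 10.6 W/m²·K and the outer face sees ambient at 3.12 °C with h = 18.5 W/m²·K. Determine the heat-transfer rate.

Q = 66.2 W

Resistance network (inner→outer):
  R_conv,in = 1/(hA) = 1/(10.6·4.85) = 0.01945 K/W
  R_borosilicate glass = L/(kA) = 0.00214/(1.18·4.85) = 3.739×10^-4 K/W
  R_aerogel blanket = L/(kA) = 0.0175/(0.0154·4.85) = 0.2343 K/W
  R_plate glass = L/(kA) = 4.78×10^-4/(0.931·4.85) = 1.059×10^-4 K/W
  R_conv,out = 1/(hA) = 1/(18.5·4.85) = 0.01115 K/W
ΣR = 0.01945 + 3.739×10^-4 + 0.2343 + 1.059×10^-4 + 0.01115 = 0.2654 K/W
Q = ΔT/ΣR = (20.7 °C − 3.12 °C)/0.2654 = 66.2 W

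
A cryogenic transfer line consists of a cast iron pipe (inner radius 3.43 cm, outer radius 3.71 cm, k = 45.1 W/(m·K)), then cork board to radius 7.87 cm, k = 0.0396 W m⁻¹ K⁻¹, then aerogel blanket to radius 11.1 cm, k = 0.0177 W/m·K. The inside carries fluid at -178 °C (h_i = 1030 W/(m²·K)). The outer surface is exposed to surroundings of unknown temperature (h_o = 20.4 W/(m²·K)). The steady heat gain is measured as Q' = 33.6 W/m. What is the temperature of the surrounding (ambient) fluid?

T_out = 30.0 °C

Sum the resistances:
  R'_conv,in = 1/(2πr h) = 1/(2π·0.0343·1030) = 0.004505 m·K/W
  R'_cast iron = ln(0.0371/0.0343)/(2πk) = 0.07847/(2π·45.1) = 2.769×10^-4 m·K/W
  R'_cork board = ln(0.0787/0.0371)/(2πk) = 0.7520/(2π·0.0396) = 3.022 m·K/W
  R'_aerogel blanket = ln(0.111/0.0787)/(2πk) = 0.3439/(2π·0.0177) = 3.092 m·K/W
  R'_conv,out = 1/(2πr h) = 1/(2π·0.111·20.4) = 0.07029 m·K/W
ΣR = 6.190 m·K/W
ΔT = Q'·ΣR = 33.6 × 6.190 = 208.0 K
Heat flows inward, so T_out = T_in + ΔT = -178 + 208.0 = 30.0 °C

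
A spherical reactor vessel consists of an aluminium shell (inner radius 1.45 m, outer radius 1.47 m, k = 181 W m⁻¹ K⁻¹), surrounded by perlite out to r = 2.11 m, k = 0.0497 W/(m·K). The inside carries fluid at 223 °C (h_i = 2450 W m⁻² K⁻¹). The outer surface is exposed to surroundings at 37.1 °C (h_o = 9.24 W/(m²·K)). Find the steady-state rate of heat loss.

Q = 559 W

Resistance network (inner→outer):
  R_conv,in = 1/(4πr²h) = 1/(4π·1.45²·2450) = 1.545×10^-5 K/W
  R_aluminium = (1/1.45 − 1/1.47)/(4πk) = 0.009383/(4π·181) = 4.125×10^-6 K/W
  R_perlite = (1/1.47 − 1/2.11)/(4πk) = 0.2063/(4π·0.0497) = 0.3304 K/W
  R_conv,out = 1/(4πr²h) = 1/(4π·2.11²·9.24) = 0.001934 K/W
ΣR = 1.545×10^-5 + 4.125×10^-6 + 0.3304 + 0.001934 = 0.3324 K/W
Q = ΔT/ΣR = (223 °C − 37.1 °C)/0.3324 = 559 W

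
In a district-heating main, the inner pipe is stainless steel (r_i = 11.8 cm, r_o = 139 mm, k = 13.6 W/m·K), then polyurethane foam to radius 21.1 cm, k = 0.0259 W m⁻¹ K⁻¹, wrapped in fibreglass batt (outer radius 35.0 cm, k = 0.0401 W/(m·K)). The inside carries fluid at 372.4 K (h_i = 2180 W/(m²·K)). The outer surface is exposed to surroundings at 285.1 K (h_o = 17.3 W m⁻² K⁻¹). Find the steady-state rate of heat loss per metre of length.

Series thermal resistances, inner to outer:
  R'_conv,in = 1/(2πr h) = 1/(2π·0.118·2180) = 6.187×10^-4 m·K/W
  R'_stainless steel = ln(0.139/0.118)/(2πk) = 0.1638/(2π·13.6) = 0.001917 m·K/W
  R'_polyurethane foam = ln(0.211/0.139)/(2πk) = 0.4174/(2π·0.0259) = 2.565 m·K/W
  R'_fibreglass batt = ln(0.350/0.211)/(2πk) = 0.5061/(2π·0.0401) = 2.009 m·K/W
  R'_conv,out = 1/(2πr h) = 1/(2π·0.350·17.3) = 0.02628 m·K/W
ΣR = 6.187×10^-4 + 0.001917 + 2.565 + 2.009 + 0.02628 = 4.603 m·K/W
Q' = ΔT/ΣR = (372.4 K − 285.1 K)/4.603 = 19.0 W/m

Q' = 19.0 W/m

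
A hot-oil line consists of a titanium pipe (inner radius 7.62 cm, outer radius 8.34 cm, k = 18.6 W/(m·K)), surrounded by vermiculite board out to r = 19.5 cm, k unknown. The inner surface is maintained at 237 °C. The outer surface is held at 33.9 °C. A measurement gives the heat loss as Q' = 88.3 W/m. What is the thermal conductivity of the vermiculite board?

ΣR = ΔT/Q' = |237 − 33.9|/88.3 = 2.300 m·K/W
Known resistances:
  R'_titanium = ln(0.0834/0.0762)/(2πk) = 0.09029/(2π·18.6) = 7.726×10^-4 m·K/W
R_vermiculite board = ΣR − ΣR_known = 2.300 − 7.726×10^-4 = 2.299 m·K/W
ln(r₂/r₁)/(2πk) = 2.299 ⇒ k = 0.8494/(2π·2.299) = 0.0588 W/m·K

k = 0.0588 W/m·K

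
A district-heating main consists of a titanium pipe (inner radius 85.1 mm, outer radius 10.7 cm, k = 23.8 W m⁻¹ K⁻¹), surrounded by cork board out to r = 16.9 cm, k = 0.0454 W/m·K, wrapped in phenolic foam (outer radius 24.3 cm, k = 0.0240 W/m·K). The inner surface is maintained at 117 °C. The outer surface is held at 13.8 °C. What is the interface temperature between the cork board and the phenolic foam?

T = 75.7 °C

Resistance network (inner→outer):
  R'_titanium = ln(0.107/0.0851)/(2πk) = 0.2290/(2π·23.8) = 0.001531 m·K/W
  R'_cork board = ln(0.169/0.107)/(2πk) = 0.4571/(2π·0.0454) = 1.602 m·K/W
  R'_phenolic foam = ln(0.243/0.169)/(2πk) = 0.3632/(2π·0.0240) = 2.408 m·K/W
ΣR = 0.001531 + 1.602 + 2.408 = 4.012 m·K/W
Q' = ΔT/ΣR = (117 °C − 13.8 °C)/4.012 = 25.72 W/m
From the inner boundary to the cork board/phenolic foam interface, ΣR_partial = 1.604 m·K/W.
T_interface = T_in − Q'·ΣR_partial = 117 °C − (25.72)(1.604) = 75.7 °C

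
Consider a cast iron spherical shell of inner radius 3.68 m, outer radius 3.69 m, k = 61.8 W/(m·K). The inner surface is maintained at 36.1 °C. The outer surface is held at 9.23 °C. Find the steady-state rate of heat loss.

Q = 4πk·ΔT/(1/r₁ − 1/r₂) = 4π × 61.8 × 26.87 / (1/3.68 − 1/3.69) = 2.83×10^7 W

Q = 28300 kW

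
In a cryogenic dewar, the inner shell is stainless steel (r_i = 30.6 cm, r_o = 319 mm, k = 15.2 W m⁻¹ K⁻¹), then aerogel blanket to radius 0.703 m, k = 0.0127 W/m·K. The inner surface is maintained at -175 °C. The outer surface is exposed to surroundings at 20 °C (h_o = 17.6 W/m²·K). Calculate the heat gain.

Q = 18.2 W

Resistance network (inner→outer):
  R_stainless steel = (1/0.306 − 1/0.319)/(4πk) = 0.1332/(4π·15.2) = 6.972×10^-4 K/W
  R_aerogel blanket = (1/0.319 − 1/0.703)/(4πk) = 1.712/(4π·0.0127) = 10.73 K/W
  R_conv,out = 1/(4πr²h) = 1/(4π·0.703²·17.6) = 0.009149 K/W
ΣR = 6.972×10^-4 + 10.73 + 0.009149 = 10.74 K/W
Q = ΔT/ΣR = (-175 °C − 20 °C)/10.74 = -18.2 W
(Negative Q ⇒ heat flows inward; heat gain = 18.2 W.)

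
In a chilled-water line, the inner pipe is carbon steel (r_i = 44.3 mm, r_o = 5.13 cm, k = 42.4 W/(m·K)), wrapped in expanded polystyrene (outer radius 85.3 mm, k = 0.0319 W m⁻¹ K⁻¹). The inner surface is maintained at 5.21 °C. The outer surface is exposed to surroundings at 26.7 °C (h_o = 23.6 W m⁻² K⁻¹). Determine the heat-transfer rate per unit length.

Series thermal resistances, inner to outer:
  R'_carbon steel = ln(0.0513/0.0443)/(2πk) = 0.1467/(2π·42.4) = 5.507×10^-4 m·K/W
  R'_expanded polystyrene = ln(0.0853/0.0513)/(2πk) = 0.5085/(2π·0.0319) = 2.537 m·K/W
  R'_conv,out = 1/(2πr h) = 1/(2π·0.0853·23.6) = 0.07906 m·K/W
ΣR = 5.507×10^-4 + 2.537 + 0.07906 = 2.617 m·K/W
Q' = ΔT/ΣR = (5.21 °C − 26.7 °C)/2.617 = -8.21 W/m
(Negative Q' ⇒ heat flows inward; heat gain = 8.21 W/m.)

Q' = 8.21 W/m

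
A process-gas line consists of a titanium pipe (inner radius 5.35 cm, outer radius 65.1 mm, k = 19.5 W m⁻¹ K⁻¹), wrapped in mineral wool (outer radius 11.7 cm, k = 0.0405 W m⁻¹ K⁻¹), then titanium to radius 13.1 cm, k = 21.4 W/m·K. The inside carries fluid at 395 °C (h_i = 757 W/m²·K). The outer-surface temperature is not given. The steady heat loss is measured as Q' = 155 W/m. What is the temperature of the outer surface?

T_out = 36.9 °C

Sum the resistances:
  R'_conv,in = 1/(2πr h) = 1/(2π·0.0535·757) = 0.003930 m·K/W
  R'_titanium = ln(0.0651/0.0535)/(2πk) = 0.1962/(2π·19.5) = 0.001602 m·K/W
  R'_mineral wool = ln(0.117/0.0651)/(2πk) = 0.5862/(2π·0.0405) = 2.304 m·K/W
  R'_titanium = ln(0.131/0.117)/(2πk) = 0.1130/(2π·21.4) = 8.406×10^-4 m·K/W
ΣR = 2.310 m·K/W
ΔT = Q'·ΣR = 155 × 2.310 = 358.1 K
Heat flows outward, so T_out = T_in − ΔT = 395 − 358.1 = 36.9 °C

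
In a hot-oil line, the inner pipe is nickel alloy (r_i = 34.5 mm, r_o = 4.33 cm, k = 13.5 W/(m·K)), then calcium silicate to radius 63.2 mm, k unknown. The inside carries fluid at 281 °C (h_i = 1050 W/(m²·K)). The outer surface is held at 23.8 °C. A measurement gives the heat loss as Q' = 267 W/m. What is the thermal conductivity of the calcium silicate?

ΣR = ΔT/Q' = |281 − 23.8|/267 = 0.9633 m·K/W
Known resistances:
  R'_conv,in = 1/(2πr h) = 1/(2π·0.0345·1050) = 0.004394 m·K/W
  R'_nickel alloy = ln(0.0433/0.0345)/(2πk) = 0.2272/(2π·13.5) = 0.002678 m·K/W
R_calcium silicate = ΣR − ΣR_known = 0.9633 − 0.007072 = 0.9562 m·K/W
ln(r₂/r₁)/(2πk) = 0.9562 ⇒ k = 0.3782/(2π·0.9562) = 0.0629 W/m·K

k = 0.0629 W/m·K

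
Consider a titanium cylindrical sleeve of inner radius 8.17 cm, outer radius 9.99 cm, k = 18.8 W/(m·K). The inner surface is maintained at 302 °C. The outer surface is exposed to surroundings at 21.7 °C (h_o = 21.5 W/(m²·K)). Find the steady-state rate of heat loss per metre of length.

Q' = 3700 W/m

Resistance network (inner→outer):
  R'_titanium = ln(0.0999/0.0817)/(2πk) = 0.2011/(2π·18.8) = 0.001703 m·K/W
  R'_conv,out = 1/(2πr h) = 1/(2π·0.0999·21.5) = 0.07410 m·K/W
ΣR = 0.001703 + 0.07410 = 0.07580 m·K/W
Q' = ΔT/ΣR = (302 °C − 21.7 °C)/0.07580 = 3700 W/m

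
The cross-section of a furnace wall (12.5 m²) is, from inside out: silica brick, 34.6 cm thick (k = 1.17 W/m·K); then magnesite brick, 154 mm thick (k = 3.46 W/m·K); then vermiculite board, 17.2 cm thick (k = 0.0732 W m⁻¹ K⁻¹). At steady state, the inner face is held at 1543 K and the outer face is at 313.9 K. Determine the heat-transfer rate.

Q = 5710 W

Treat each layer as a resistance in series:
  R_silica brick = L/(kA) = 0.346/(1.17·12.5) = 0.02366 K/W
  R_magnesite brick = L/(kA) = 0.154/(3.46·12.5) = 0.003561 K/W
  R_vermiculite board = L/(kA) = 0.172/(0.0732·12.5) = 0.1880 K/W
ΣR = 0.02366 + 0.003561 + 0.1880 = 0.2152 K/W
Q = ΔT/ΣR = (1543 K − 313.9 K)/0.2152 = 5710 W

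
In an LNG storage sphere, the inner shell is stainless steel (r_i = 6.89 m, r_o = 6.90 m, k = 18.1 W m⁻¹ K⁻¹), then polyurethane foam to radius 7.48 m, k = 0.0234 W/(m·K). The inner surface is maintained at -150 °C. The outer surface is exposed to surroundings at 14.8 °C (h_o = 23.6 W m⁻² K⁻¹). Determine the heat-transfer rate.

Resistance network (inner→outer):
  R_stainless steel = (1/6.89 − 1/6.90)/(4πk) = 2.103×10^-4/(4π·18.1) = 9.248×10^-7 K/W
  R_polyurethane foam = (1/6.90 − 1/7.48)/(4πk) = 0.01124/(4π·0.0234) = 0.03822 K/W
  R_conv,out = 1/(4πr²h) = 1/(4π·7.48²·23.6) = 6.027×10^-5 K/W
ΣR = 9.248×10^-7 + 0.03822 + 6.027×10^-5 = 0.03828 K/W
Q = ΔT/ΣR = (-150 °C − 14.8 °C)/0.03828 = -4310 W
(Negative Q ⇒ heat flows inward; heat gain = 4310 W.)

Q = 4310 W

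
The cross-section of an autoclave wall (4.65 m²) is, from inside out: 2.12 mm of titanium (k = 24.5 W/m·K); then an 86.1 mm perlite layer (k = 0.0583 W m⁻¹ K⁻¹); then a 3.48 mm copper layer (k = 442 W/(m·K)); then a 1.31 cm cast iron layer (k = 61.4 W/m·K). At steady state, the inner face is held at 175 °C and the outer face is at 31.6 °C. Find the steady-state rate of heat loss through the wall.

Treat each layer as a resistance in series:
  R_titanium = L/(kA) = 0.00212/(24.5·4.65) = 1.861×10^-5 K/W
  R_perlite = L/(kA) = 0.0861/(0.0583·4.65) = 0.3176 K/W
  R_copper = L/(kA) = 0.00348/(442·4.65) = 1.693×10^-6 K/W
  R_cast iron = L/(kA) = 0.0131/(61.4·4.65) = 4.588×10^-5 K/W
ΣR = 1.861×10^-5 + 0.3176 + 1.693×10^-6 + 4.588×10^-5 = 0.3177 K/W
Q = ΔT/ΣR = (175 °C − 31.6 °C)/0.3177 = 451 W

Q = 451 W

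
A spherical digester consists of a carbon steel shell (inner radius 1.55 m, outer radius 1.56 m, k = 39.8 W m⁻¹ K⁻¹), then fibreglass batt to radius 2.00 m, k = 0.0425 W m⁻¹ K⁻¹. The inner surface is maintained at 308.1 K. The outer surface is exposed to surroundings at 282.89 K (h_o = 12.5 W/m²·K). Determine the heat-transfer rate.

Q = 94.9 W

Series thermal resistances, inner to outer:
  R_carbon steel = (1/1.55 − 1/1.56)/(4πk) = 0.004136/(4π·39.8) = 8.269×10^-6 K/W
  R_fibreglass batt = (1/1.56 − 1/2.00)/(4πk) = 0.1410/(4π·0.0425) = 0.2641 K/W
  R_conv,out = 1/(4πr²h) = 1/(4π·2.00²·12.5) = 0.001592 K/W
ΣR = 8.269×10^-6 + 0.2641 + 0.001592 = 0.2657 K/W
Q = ΔT/ΣR = (308.1 K − 282.89 K)/0.2657 = 94.9 W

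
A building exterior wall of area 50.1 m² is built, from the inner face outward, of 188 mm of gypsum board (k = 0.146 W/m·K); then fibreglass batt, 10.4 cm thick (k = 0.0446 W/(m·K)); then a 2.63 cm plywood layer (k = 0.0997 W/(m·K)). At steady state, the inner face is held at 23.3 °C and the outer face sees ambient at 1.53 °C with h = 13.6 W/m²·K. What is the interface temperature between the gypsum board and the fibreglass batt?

Series thermal resistances, inner to outer:
  R_gypsum board = L/(kA) = 0.188/(0.146·50.1) = 0.02570 K/W
  R_fibreglass batt = L/(kA) = 0.104/(0.0446·50.1) = 0.04654 K/W
  R_plywood = L/(kA) = 0.0263/(0.0997·50.1) = 0.005265 K/W
  R_conv,out = 1/(hA) = 1/(13.6·50.1) = 0.001468 K/W
ΣR = 0.02570 + 0.04654 + 0.005265 + 0.001468 = 0.07897 K/W
Q = ΔT/ΣR = (23.3 °C − 1.53 °C)/0.07897 = 275.7 W
From the inner boundary to the gypsum board/fibreglass batt interface, ΣR_partial = 0.02570 K/W.
T_interface = T_in − Q·ΣR_partial = 23.3 °C − (275.7)(0.02570) = 16.2 °C

T = 16.2 °C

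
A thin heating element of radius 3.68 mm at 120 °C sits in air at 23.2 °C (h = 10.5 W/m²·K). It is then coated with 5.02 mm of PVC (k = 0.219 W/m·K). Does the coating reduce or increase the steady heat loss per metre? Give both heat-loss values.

Critical radius for a cylinder: r_cr = k/h = 0.0209 m = 2.09 cm.
Outer radius after coating: r₂ = 0.00368 + 0.00502 = 0.00870 m.
Since r₁ < r_cr and r₂ ≤ r_cr, the coating moves toward the maximum at r_cr — heat loss rises.
Bare: R = 1/(2πr₁h) = 4.119 m·K/W; Q = 96.8/4.119 = 23.5 W/m.
Coated: R = R_cond + R_conv = 2.368 m·K/W; Q = 96.8/2.368 = 40.9 W/m.

increases: 23.5 → 40.9 W/m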